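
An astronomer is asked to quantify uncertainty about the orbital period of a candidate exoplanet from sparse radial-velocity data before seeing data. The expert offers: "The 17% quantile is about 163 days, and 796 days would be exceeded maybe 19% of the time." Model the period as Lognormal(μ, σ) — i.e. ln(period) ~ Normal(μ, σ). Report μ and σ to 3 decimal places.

If T ~ Lognormal(μ,σ) then ln T ~ Normal(μ,σ), so the p-quantile of ln T is μ + z_p·σ.
ln(163) = 5.094 and ln(796) = 6.68; z_{0.17} = -0.9542, z_{0.81} = 0.8779.
σ = (6.68 − 5.094)/(0.8779 − (-0.9542)) = 0.866.
μ = 5.094 − (-0.9542)·0.866 = 5.920.

μ ≈ 5.920, σ ≈ 0.866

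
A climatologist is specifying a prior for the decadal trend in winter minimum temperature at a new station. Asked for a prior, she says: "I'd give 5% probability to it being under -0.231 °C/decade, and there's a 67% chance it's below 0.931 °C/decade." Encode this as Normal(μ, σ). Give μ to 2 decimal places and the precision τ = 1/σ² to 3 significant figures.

For Normal(μ,σ), the p-quantile is μ + z_p·σ. Here z_{0.05} = -1.645, z_{0.67} = 0.4399.
So -0.231 = μ − 1.645σ and 0.931 = μ + 0.4399σ.
Subtracting: σ = (0.931 − -0.231)/(0.4399 − (-1.645)) = 0.56.
Then μ = -0.231 − (-1.645)·0.56 = 0.69.
Precision τ = 1/σ² = 1/0.5574² = 3.22.

μ = 0.69, τ = 3.22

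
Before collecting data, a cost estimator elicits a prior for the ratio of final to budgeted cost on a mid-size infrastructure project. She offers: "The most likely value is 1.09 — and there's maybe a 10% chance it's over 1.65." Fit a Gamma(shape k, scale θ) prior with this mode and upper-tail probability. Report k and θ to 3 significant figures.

Gamma(k,θ) with k>1 has mode (k−1)θ, so θ = 1.09/(k−1).
Need P(X < 1.65) = 0.9 with θ tied to k this way. Start at k = 2, θ = 1.09: P(X<1.65) ≈ 0.447.
Too low — raise k to concentrate. Iterating converges to k ≈ 11.8.
Then θ = 1.09/(11.8−1) ≈ 0.101.

k ≈ 11.8, θ ≈ 0.101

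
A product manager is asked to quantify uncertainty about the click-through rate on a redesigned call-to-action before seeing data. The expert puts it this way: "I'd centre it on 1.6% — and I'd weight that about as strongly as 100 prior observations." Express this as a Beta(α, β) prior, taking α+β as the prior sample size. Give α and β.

α = 1.6, β = 98.4

Under the effective-sample-size interpretation, Beta(α, β) has prior mean α/(α+β) and prior sample size α+β.
So α+β = 100 and α/(α+β) = 0.016, giving α = 0.016·100 = 1.6 and β = 100 − 1.6 = 98.4.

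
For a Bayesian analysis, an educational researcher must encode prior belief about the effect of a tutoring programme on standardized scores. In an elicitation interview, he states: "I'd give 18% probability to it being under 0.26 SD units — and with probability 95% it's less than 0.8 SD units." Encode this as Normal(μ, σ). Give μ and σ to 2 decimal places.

μ = 0.45, σ = 0.21

The p-quantile of Normal(μ,σ) is μ + z_p·σ, with z_{0.18} = -0.9154 and z_{0.95} = 1.645.
Eliminate σ: μ = (z₂·x₁ − z₁·x₂)/(z₂ − z₁) = (1.645·0.26 − (-0.9154)·0.8)/2.56 = 0.45.
Then σ = (x₂ − x₁)/(z₂ − z₁) = (0.8 − 0.26)/2.56 = 0.21.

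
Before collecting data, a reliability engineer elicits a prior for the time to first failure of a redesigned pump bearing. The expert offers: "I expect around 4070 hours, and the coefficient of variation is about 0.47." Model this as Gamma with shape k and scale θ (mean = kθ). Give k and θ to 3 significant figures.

For Gamma(k, scale θ): mean = kθ, variance = kθ², so CV = 1/√k.
CV = 0.47, hence k = 1/CV² = 4.53.
Then θ = mean/k = 4070/4.53 = 899.

k ≈ 4.53, θ ≈ 899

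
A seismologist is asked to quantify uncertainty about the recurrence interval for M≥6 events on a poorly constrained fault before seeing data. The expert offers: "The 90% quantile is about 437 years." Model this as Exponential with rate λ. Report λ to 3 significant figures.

P(T < 437.0) = 1 − e^(−λ·437.0) = 0.9, so λ = −ln(1−0.9)/437.0 = −ln(0.1)/437.0 = 0.00527.

λ ≈ 0.00527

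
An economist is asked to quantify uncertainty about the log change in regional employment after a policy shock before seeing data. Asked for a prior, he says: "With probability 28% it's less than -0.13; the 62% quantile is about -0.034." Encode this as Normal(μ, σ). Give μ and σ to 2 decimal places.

μ = -0.07, σ = 0.11

For Normal(μ,σ), the p-quantile is μ + z_p·σ. Here z_{0.28} = -0.5828, z_{0.62} = 0.3055.
So -0.13 = μ − 0.5828σ and -0.034 = μ + 0.3055σ.
Subtracting: σ = (-0.034 − -0.13)/(0.3055 − (-0.5828)) = 0.11.
Then μ = -0.13 − (-0.5828)·0.11 = -0.07.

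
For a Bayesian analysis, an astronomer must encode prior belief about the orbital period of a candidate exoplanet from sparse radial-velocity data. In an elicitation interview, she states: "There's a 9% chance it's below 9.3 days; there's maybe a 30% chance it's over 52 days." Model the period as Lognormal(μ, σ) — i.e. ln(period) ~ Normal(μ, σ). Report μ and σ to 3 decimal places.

If T ~ Lognormal(μ,σ) then ln T ~ Normal(μ,σ), so the p-quantile of ln T is μ + z_p·σ.
ln(9.3) = 2.23 and ln(52) = 3.951; z_{0.09} = -1.341, z_{0.7} = 0.5244.
σ = (3.951 − 2.23)/(0.5244 − (-1.341)) = 0.923.
μ = 2.23 − (-1.341)·0.923 = 3.467.

μ ≈ 3.467, σ ≈ 0.923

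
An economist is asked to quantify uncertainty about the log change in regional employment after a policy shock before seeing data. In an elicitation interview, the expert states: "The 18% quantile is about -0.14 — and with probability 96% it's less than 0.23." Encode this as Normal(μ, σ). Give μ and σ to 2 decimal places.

μ = -0.01, σ = 0.14

The p-quantile of Normal(μ,σ) is μ + z_p·σ, with z_{0.18} = -0.9154 and z_{0.96} = 1.751.
Eliminate σ: μ = (z₂·x₁ − z₁·x₂)/(z₂ − z₁) = (1.751·-0.14 − (-0.9154)·0.23)/2.666 = -0.01.
Then σ = (x₂ − x₁)/(z₂ − z₁) = (0.23 − -0.14)/2.666 = 0.14.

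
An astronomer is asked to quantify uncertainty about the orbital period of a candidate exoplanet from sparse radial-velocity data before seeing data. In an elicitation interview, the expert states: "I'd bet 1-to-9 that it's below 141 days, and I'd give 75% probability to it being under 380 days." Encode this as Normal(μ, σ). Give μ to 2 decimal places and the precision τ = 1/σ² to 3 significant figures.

The p-quantile of Normal(μ,σ) is μ + z_p·σ, with z_{0.1} = -1.282 and z_{0.75} = 0.6745.
Eliminate σ: μ = (z₂·x₁ − z₁·x₂)/(z₂ − z₁) = (0.6745·141 − (-1.282)·380)/1.956 = 297.59.
Then σ = (x₂ − x₁)/(z₂ − z₁) = (380 − 141)/1.956 = 122.19.
Precision τ = 1/σ² = 1/122.2² = 6.7e-05.

μ = 297.59, τ = 6.7e-05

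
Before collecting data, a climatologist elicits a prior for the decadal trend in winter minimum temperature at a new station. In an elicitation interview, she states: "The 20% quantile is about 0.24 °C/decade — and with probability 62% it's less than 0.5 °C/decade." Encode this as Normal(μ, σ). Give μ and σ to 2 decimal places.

μ = 0.43, σ = 0.23

The p-quantile of Normal(μ,σ) is μ + z_p·σ, with z_{0.2} = -0.8416 and z_{0.62} = 0.3055.
Eliminate σ: μ = (z₂·x₁ − z₁·x₂)/(z₂ − z₁) = (0.3055·0.24 − (-0.8416)·0.5)/1.147 = 0.43.
Then σ = (x₂ − x₁)/(z₂ − z₁) = (0.5 − 0.24)/1.147 = 0.23.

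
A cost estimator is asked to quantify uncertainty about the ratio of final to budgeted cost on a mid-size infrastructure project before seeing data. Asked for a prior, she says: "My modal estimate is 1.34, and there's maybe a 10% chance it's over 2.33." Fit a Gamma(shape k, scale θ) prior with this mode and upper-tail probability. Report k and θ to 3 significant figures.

Gamma(k,θ) with k>1 has mode (k−1)θ, so θ = 1.34/(k−1).
Need P(X < 2.33) = 0.9 with θ tied to k this way. Start at k = 2, θ = 1.34: P(X<2.33) ≈ 0.519.
Too low — raise k to concentrate. Iterating converges to k ≈ 7.2.
Then θ = 1.34/(7.2−1) ≈ 0.216.

k ≈ 7.2, θ ≈ 0.216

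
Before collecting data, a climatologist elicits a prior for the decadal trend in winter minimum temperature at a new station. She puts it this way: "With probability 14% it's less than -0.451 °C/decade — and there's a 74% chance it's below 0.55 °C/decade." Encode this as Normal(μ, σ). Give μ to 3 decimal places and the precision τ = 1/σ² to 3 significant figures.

The p-quantile of Normal(μ,σ) is μ + z_p·σ, with z_{0.14} = -1.08 and z_{0.74} = 0.6433.
Eliminate σ: μ = (z₂·x₁ − z₁·x₂)/(z₂ − z₁) = (0.6433·-0.451 − (-1.08)·0.55)/1.724 = 0.176.
Then σ = (x₂ − x₁)/(z₂ − z₁) = (0.55 − -0.451)/1.724 = 0.581.
Precision τ = 1/σ² = 1/0.5807² = 2.97.

μ = 0.176, τ = 2.97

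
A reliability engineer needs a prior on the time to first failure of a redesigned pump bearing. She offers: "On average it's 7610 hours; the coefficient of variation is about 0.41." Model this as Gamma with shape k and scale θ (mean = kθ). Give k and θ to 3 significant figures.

k ≈ 5.95, θ ≈ 1280

For Gamma(k, scale θ): mean = kθ, variance = kθ², so CV = 1/√k.
CV = 0.41, hence k = 1/CV² = 5.95.
Then θ = mean/k = 7610/5.95 = 1280.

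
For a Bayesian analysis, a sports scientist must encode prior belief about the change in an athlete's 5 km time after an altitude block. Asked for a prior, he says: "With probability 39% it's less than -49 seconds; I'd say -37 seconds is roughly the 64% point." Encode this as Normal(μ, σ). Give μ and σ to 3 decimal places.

The p-quantile of Normal(μ,σ) is μ + z_p·σ, with z_{0.39} = -0.2793 and z_{0.64} = 0.3585.
Eliminate σ: μ = (z₂·x₁ − z₁·x₂)/(z₂ − z₁) = (0.3585·-49 − (-0.2793)·-37)/0.6378 = -43.745.
Then σ = (x₂ − x₁)/(z₂ − z₁) = (-37 − -49)/0.6378 = 18.815.

μ = -43.745, σ = 18.815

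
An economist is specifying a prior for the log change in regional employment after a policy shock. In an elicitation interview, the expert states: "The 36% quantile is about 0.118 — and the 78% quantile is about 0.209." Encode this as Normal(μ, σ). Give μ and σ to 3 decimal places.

The p-quantile of Normal(μ,σ) is μ + z_p·σ, with z_{0.36} = -0.3585 and z_{0.78} = 0.7722.
Eliminate σ: μ = (z₂·x₁ − z₁·x₂)/(z₂ − z₁) = (0.7722·0.118 − (-0.3585)·0.209)/1.131 = 0.147.
Then σ = (x₂ − x₁)/(z₂ − z₁) = (0.209 − 0.118)/1.131 = 0.080.

μ = 0.147, σ = 0.080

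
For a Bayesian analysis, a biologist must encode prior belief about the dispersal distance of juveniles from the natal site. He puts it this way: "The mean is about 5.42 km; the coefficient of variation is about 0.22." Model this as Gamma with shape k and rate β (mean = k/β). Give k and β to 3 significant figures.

k ≈ 20.7, β ≈ 3.81

For Gamma(k, rate β): mean = k/β, variance = k/β², so CV = 1/√k.
CV = 0.22, hence k = 1/CV² = 20.7.
Then β = k/mean = 20.7/5.42 = 3.81.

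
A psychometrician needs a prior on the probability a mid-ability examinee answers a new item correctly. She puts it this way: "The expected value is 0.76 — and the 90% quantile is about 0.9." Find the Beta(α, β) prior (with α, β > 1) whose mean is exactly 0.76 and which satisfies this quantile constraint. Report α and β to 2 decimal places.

α ≈ 9.50, β ≈ 3.00

With mean 0.76 fixed, write α = 0.76s, β = 0.24s where s = α+β.
Need P(θ < 0.9) = 0.9 under Beta(0.76s, 0.24s). Normal approximation: (q−m)/√(m(1−m)/s) ≈ z_{0.9} = 1.28, so s ≈ 0.76·0.24·(1.28)²/(0.9−0.76)² = 15.3.
At s = 15.3: P(θ<0.9) ≈ 0.926. Adjusting to match 0.9 gives s ≈ 12.50.
So α = 0.76·12.50 ≈ 9.50, β = 0.24·12.50 ≈ 3.00.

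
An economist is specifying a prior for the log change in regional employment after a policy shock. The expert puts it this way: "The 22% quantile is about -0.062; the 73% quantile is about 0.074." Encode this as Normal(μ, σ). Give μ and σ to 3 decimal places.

μ = 0.014, σ = 0.098

The p-quantile of Normal(μ,σ) is μ + z_p·σ, with z_{0.22} = -0.7722 and z_{0.73} = 0.6128.
Eliminate σ: μ = (z₂·x₁ − z₁·x₂)/(z₂ − z₁) = (0.6128·-0.062 − (-0.7722)·0.074)/1.385 = 0.014.
Then σ = (x₂ − x₁)/(z₂ − z₁) = (0.074 − -0.062)/1.385 = 0.098.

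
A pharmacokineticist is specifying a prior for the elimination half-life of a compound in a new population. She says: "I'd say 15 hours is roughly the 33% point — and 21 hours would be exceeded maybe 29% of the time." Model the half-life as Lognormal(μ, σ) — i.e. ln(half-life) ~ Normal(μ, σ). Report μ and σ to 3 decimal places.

If T ~ Lognormal(μ,σ) then ln T ~ Normal(μ,σ), so the p-quantile of ln T is μ + z_p·σ.
ln(15) = 2.708 and ln(21) = 3.045; z_{0.33} = -0.4399, z_{0.71} = 0.5534.
σ = (3.045 − 2.708)/(0.5534 − (-0.4399)) = 0.339.
μ = 2.708 − (-0.4399)·0.339 = 2.857.

μ ≈ 2.857, σ ≈ 0.339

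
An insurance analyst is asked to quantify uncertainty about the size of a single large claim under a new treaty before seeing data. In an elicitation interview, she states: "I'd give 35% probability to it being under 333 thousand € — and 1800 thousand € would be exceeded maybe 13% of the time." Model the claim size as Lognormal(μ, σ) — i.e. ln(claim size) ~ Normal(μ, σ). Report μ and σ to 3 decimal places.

μ ≈ 6.238, σ ≈ 1.116

If T ~ Lognormal(μ,σ) then ln T ~ Normal(μ,σ), so the p-quantile of ln T is μ + z_p·σ.
ln(333) = 5.808 and ln(1800) = 7.496; z_{0.35} = -0.3853, z_{0.87} = 1.126.
σ = (7.496 − 5.808)/(1.126 − (-0.3853)) = 1.116.
μ = 5.808 − (-0.3853)·1.116 = 6.238.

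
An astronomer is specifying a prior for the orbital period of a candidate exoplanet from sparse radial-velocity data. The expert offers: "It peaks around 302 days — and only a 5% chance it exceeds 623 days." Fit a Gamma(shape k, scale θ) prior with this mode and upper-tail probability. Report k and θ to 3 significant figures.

k ≈ 6.27, θ ≈ 57.3

Gamma(k,θ) with k>1 has mode (k−1)θ, so θ = 302/(k−1).
Need P(X < 623) = 0.95 with θ tied to k this way. Start at k = 2, θ = 302: P(X<623) ≈ 0.611.
Too low — raise k to concentrate. Iterating converges to k ≈ 6.27.
Then θ = 302/(6.27−1) ≈ 57.3.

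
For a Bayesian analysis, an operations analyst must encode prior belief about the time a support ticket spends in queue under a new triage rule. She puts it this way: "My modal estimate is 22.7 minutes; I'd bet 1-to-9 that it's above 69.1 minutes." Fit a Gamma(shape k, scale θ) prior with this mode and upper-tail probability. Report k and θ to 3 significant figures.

Gamma(k,θ) with k>1 has mode (k−1)θ, so θ = 22.7/(k−1).
Need P(X < 69.1) = 0.9 with θ tied to k this way. Start at k = 2, θ = 22.7: P(X<69.1) ≈ 0.807.
Too low — raise k to concentrate. Iterating converges to k ≈ 2.53.
Then θ = 22.7/(2.53−1) ≈ 14.8.

k ≈ 2.53, θ ≈ 14.8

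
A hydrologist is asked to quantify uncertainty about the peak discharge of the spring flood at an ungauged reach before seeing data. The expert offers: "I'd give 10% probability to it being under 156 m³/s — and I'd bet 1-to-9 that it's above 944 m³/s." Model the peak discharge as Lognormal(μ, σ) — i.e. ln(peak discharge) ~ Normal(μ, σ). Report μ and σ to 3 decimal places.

μ ≈ 5.950, σ ≈ 0.702

If T ~ Lognormal(μ,σ) then ln T ~ Normal(μ,σ), so the p-quantile of ln T is μ + z_p·σ.
ln(156) = 5.05 and ln(944) = 6.85; z_{0.1} = -1.282, z_{0.9} = 1.282.
σ = (6.85 − 5.05)/(1.282 − (-1.282)) = 0.702.
μ = 5.05 − (-1.282)·0.702 = 5.950.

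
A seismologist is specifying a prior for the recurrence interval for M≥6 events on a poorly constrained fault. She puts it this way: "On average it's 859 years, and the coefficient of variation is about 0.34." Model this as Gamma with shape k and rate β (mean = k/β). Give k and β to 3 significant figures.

k ≈ 8.65, β ≈ 0.0101

For Gamma(k, rate β): mean = k/β, variance = k/β², so CV = 1/√k.
CV = 0.34, hence k = 1/CV² = 8.65.
Then β = k/mean = 8.65/859 = 0.0101.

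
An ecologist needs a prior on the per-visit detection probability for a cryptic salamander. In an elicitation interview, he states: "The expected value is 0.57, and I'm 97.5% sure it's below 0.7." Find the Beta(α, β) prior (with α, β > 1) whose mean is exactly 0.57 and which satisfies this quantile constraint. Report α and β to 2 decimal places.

α ≈ 29.71, β ≈ 22.42

With mean 0.57 fixed, write α = 0.57s, β = 0.43s where s = α+β.
Need P(θ < 0.7) = 0.975 under Beta(0.57s, 0.43s). Normal approximation: (q−m)/√(m(1−m)/s) ≈ z_{0.975} = 1.96, so s ≈ 0.57·0.43·(1.96)²/(0.7−0.57)² = 55.7.
At s = 55.7: P(θ<0.7) ≈ 0.979. Adjusting to match 0.975 gives s ≈ 52.13.
So α = 0.57·52.13 ≈ 29.71, β = 0.43·52.13 ≈ 22.42.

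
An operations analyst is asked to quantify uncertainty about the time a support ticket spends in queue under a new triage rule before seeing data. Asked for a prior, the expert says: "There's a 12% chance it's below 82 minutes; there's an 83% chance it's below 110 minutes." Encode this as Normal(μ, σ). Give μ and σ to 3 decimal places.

μ = 97.452, σ = 13.151

For Normal(μ,σ), the p-quantile is μ + z_p·σ. Here z_{0.12} = -1.175, z_{0.83} = 0.9542.
So 82 = μ − 1.175σ and 110 = μ + 0.9542σ.
Subtracting: σ = (110 − 82)/(0.9542 − (-1.175)) = 13.151.
Then μ = 82 − (-1.175)·13.151 = 97.452.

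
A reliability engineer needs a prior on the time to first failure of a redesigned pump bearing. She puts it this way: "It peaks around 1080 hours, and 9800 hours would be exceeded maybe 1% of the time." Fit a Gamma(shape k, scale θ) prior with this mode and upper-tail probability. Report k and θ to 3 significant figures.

Gamma(k,θ) with k>1 has mode (k−1)θ, so θ = 1080/(k−1).
Need P(X < 9800) = 0.99 with θ tied to k this way. Start at k = 2, θ = 1080: P(X<9800) ≈ 0.999.
Too high — lower k to spread out. Iterating converges to k ≈ 1.66.
Then θ = 1080/(1.66−1) ≈ 1640.

k ≈ 1.66, θ ≈ 1640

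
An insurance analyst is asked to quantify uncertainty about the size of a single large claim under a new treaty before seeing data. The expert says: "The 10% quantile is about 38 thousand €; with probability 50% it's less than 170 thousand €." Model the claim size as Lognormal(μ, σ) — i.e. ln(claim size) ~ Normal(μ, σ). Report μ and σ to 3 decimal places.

μ ≈ 5.136, σ ≈ 1.169

If T ~ Lognormal(μ,σ) then ln T ~ Normal(μ,σ), so the p-quantile of ln T is μ + z_p·σ.
ln(38) = 3.638 and ln(170) = 5.136; z_{0.1} = -1.282, z_{0.5} = 0.
σ = (5.136 − 3.638)/(0 − (-1.282)) = 1.169.
μ = 3.638 − (-1.282)·1.169 = 5.136.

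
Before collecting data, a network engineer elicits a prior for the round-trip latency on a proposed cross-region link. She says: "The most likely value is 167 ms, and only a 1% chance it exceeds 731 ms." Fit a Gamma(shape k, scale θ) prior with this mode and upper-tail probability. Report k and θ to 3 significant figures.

Gamma(k,θ) with k>1 has mode (k−1)θ, so θ = 167/(k−1).
Need P(X < 731) = 0.99 with θ tied to k this way. Start at k = 2, θ = 167: P(X<731) ≈ 0.932.
Too low — raise k to concentrate. Iterating converges to k ≈ 2.87.
Then θ = 167/(2.87−1) ≈ 89.3.

k ≈ 2.87, θ ≈ 89.3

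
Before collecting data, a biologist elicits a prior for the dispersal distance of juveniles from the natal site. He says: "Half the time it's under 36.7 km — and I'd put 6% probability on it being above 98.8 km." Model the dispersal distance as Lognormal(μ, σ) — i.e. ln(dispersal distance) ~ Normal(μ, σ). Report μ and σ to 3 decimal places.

If T ~ Lognormal(μ,σ) then ln T ~ Normal(μ,σ), so the p-quantile of ln T is μ + z_p·σ.
ln(36.7) = 3.603 and ln(98.8) = 4.593; z_{0.5} = 0, z_{0.94} = 1.555.
σ = (4.593 − 3.603)/(1.555 − (0)) = 0.637.
μ = 3.603 − (0)·0.637 = 3.603.

μ ≈ 3.603, σ ≈ 0.637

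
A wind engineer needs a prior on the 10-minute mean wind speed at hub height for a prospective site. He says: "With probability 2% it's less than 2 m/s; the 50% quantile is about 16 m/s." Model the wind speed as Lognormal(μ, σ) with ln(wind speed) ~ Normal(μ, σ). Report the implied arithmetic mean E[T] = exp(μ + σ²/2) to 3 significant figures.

E[T] ≈ 26.7 m/s

If T ~ Lognormal(μ,σ) then ln T ~ Normal(μ,σ), so the p-quantile of ln T is μ + z_p·σ.
ln(2) = 0.6931 and ln(16) = 2.773; z_{0.02} = -2.054, z_{0.5} = 0.
σ = (2.773 − 0.6931)/(0 − (-2.054)) = 1.013.
μ = 0.6931 − (-2.054)·1.013 = 2.773.
E[T] = exp(μ + σ²/2) = exp(2.773 + 0.5126) = 26.7 m/s.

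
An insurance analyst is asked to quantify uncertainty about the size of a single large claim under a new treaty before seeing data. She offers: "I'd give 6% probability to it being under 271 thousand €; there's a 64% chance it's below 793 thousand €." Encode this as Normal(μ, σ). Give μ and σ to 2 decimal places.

The p-quantile of Normal(μ,σ) is μ + z_p·σ, with z_{0.06} = -1.555 and z_{0.64} = 0.3585.
Eliminate σ: μ = (z₂·x₁ − z₁·x₂)/(z₂ − z₁) = (0.3585·271 − (-1.555)·793)/1.913 = 695.20.
Then σ = (x₂ − x₁)/(z₂ − z₁) = (793 − 271)/1.913 = 272.84.

μ = 695.20, σ = 272.84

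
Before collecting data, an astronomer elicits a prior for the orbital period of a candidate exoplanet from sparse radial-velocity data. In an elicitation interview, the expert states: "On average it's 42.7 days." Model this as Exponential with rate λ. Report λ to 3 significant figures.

λ ≈ 0.0234

Exponential mean = 1/λ, so λ = 1/42.7 = 0.0234.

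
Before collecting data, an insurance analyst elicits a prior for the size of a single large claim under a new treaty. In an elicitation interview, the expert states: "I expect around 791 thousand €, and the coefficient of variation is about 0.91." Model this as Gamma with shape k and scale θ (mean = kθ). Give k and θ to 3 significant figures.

For Gamma(k, scale θ): mean = kθ, variance = kθ², so CV = 1/√k.
CV = 0.91, hence k = 1/CV² = 1.21.
Then θ = mean/k = 791/1.21 = 655.

k ≈ 1.21, θ ≈ 655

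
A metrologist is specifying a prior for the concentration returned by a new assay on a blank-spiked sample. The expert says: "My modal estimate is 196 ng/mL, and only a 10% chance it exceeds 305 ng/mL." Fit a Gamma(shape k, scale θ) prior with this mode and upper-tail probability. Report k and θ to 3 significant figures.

Gamma(k,θ) with k>1 has mode (k−1)θ, so θ = 196/(k−1).
Need P(X < 305) = 0.9 with θ tied to k this way. Start at k = 2, θ = 196: P(X<305) ≈ 0.461.
Too low — raise k to concentrate. Iterating converges to k ≈ 10.6.
Then θ = 196/(10.6−1) ≈ 20.5.

k ≈ 10.6, θ ≈ 20.5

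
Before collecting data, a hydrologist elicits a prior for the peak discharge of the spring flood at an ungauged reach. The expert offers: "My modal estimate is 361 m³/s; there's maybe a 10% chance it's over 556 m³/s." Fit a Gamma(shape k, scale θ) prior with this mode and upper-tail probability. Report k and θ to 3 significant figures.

Gamma(k,θ) with k>1 has mode (k−1)θ, so θ = 361/(k−1).
Need P(X < 556) = 0.9 with θ tied to k this way. Start at k = 2, θ = 361: P(X<556) ≈ 0.456.
Too low — raise k to concentrate. Iterating converges to k ≈ 11.
Then θ = 361/(11−1) ≈ 36.

k ≈ 11, θ ≈ 36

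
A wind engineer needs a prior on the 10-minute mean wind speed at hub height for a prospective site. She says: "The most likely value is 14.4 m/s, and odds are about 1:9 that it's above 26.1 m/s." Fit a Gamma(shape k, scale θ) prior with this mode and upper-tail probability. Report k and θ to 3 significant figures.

k ≈ 6.39, θ ≈ 2.67

Gamma(k,θ) with k>1 has mode (k−1)θ, so θ = 14.4/(k−1).
Need P(X < 26.1) = 0.9 with θ tied to k this way. Start at k = 2, θ = 14.4: P(X<26.1) ≈ 0.541.
Too low — raise k to concentrate. Iterating converges to k ≈ 6.39.
Then θ = 14.4/(6.39−1) ≈ 2.67.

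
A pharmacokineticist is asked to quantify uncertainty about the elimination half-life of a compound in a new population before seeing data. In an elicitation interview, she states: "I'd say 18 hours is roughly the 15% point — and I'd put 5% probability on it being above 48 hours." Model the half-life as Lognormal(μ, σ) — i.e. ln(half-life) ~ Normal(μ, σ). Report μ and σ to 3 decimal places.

If T ~ Lognormal(μ,σ) then ln T ~ Normal(μ,σ), so the p-quantile of ln T is μ + z_p·σ.
ln(18) = 2.89 and ln(48) = 3.871; z_{0.15} = -1.036, z_{0.95} = 1.645.
σ = (3.871 − 2.89)/(1.645 − (-1.036)) = 0.366.
μ = 2.89 − (-1.036)·0.366 = 3.270.

μ ≈ 3.270, σ ≈ 0.366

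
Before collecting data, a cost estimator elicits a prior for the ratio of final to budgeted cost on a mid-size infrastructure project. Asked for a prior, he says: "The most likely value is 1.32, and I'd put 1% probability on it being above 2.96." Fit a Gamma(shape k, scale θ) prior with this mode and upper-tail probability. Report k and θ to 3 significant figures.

k ≈ 8.36, θ ≈ 0.179

Gamma(k,θ) with k>1 has mode (k−1)θ, so θ = 1.32/(k−1).
Need P(X < 2.96) = 0.99 with θ tied to k this way. Start at k = 2, θ = 1.32: P(X<2.96) ≈ 0.656.
Too low — raise k to concentrate. Iterating converges to k ≈ 8.36.
Then θ = 1.32/(8.36−1) ≈ 0.179.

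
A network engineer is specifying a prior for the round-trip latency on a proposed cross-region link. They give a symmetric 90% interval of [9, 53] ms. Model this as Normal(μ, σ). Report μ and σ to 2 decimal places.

A symmetric 90% interval runs μ ± z·σ with z = 1.645.
Half-width = 22, so σ = 22/1.645 = 13.38.
μ is the interval midpoint, 31.00.

μ = 31.00, σ = 13.38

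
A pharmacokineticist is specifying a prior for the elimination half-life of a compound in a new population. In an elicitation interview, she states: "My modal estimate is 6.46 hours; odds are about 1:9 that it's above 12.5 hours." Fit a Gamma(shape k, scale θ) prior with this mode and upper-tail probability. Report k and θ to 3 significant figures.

k ≈ 5.39, θ ≈ 1.47

Gamma(k,θ) with k>1 has mode (k−1)θ, so θ = 6.46/(k−1).
Need P(X < 12.5) = 0.9 with θ tied to k this way. Start at k = 2, θ = 6.46: P(X<12.5) ≈ 0.576.
Too low — raise k to concentrate. Iterating converges to k ≈ 5.39.
Then θ = 6.46/(5.39−1) ≈ 1.47.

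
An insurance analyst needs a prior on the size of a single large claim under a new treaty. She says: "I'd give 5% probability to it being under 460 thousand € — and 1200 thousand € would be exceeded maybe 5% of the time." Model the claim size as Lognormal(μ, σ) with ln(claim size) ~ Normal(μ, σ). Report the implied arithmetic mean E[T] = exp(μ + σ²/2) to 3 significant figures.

If T ~ Lognormal(μ,σ) then ln T ~ Normal(μ,σ), so the p-quantile of ln T is μ + z_p·σ.
ln(460) = 6.131 and ln(1200) = 7.09; z_{0.05} = -1.645, z_{0.95} = 1.645.
σ = (7.09 − 6.131)/(1.645 − (-1.645)) = 0.291.
μ = 6.131 − (-1.645)·0.291 = 6.611.
E[T] = exp(μ + σ²/2) = exp(6.611 + 0.0425) = 775 thousand €.

E[T] ≈ 775 thousand €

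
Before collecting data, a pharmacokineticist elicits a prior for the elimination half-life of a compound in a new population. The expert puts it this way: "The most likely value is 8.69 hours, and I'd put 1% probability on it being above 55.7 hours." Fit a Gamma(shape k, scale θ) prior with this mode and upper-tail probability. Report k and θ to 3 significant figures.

k ≈ 2.05, θ ≈ 8.27

Gamma(k,θ) with k>1 has mode (k−1)θ, so θ = 8.69/(k−1).
Need P(X < 55.7) = 0.99 with θ tied to k this way. Start at k = 2, θ = 8.69: P(X<55.7) ≈ 0.988.
Too low — raise k to concentrate. Iterating converges to k ≈ 2.05.
Then θ = 8.69/(2.05−1) ≈ 8.27.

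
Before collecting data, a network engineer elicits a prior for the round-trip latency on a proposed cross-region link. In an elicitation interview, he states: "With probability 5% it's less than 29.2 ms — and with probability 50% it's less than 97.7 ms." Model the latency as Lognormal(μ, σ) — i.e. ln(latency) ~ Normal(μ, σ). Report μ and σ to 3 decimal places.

μ ≈ 4.582, σ ≈ 0.734

If T ~ Lognormal(μ,σ) then ln T ~ Normal(μ,σ), so the p-quantile of ln T is μ + z_p·σ.
ln(29.2) = 3.374 and ln(97.7) = 4.582; z_{0.05} = -1.645, z_{0.5} = 0.
σ = (4.582 − 3.374)/(0 − (-1.645)) = 0.734.
μ = 3.374 − (-1.645)·0.734 = 4.582.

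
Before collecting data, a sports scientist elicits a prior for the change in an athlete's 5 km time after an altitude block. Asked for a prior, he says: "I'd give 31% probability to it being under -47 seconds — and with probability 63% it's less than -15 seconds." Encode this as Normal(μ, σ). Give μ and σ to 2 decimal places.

The p-quantile of Normal(μ,σ) is μ + z_p·σ, with z_{0.31} = -0.4959 and z_{0.63} = 0.3319.
Eliminate σ: μ = (z₂·x₁ − z₁·x₂)/(z₂ − z₁) = (0.3319·-47 − (-0.4959)·-15)/0.8277 = -27.83.
Then σ = (x₂ − x₁)/(z₂ − z₁) = (-15 − -47)/0.8277 = 38.66.

μ = -27.83, σ = 38.66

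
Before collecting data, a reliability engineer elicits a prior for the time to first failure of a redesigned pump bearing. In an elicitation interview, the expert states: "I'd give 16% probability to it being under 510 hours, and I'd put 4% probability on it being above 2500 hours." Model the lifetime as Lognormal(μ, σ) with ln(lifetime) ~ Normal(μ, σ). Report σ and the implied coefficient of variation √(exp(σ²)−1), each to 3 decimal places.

σ ≈ 0.579, CV ≈ 0.631

If T ~ Lognormal(μ,σ) then ln T ~ Normal(μ,σ), so the p-quantile of ln T is μ + z_p·σ.
ln(510) = 6.234 and ln(2500) = 7.824; z_{0.16} = -0.9945, z_{0.96} = 1.751.
σ = (7.824 − 6.234)/(1.751 − (-0.9945)) = 0.579.
μ = 6.234 − (-0.9945)·0.579 = 6.810.
CV = √(exp(σ²)−1) = √(exp(0.3353)−1) = 0.631.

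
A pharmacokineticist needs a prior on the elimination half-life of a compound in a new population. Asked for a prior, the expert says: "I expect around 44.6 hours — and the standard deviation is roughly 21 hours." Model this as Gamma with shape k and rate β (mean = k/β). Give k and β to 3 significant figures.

For Gamma(k, rate β): mean = k/β, variance = k/β², so CV = 1/√k.
CV = SD/mean = 21/44.6 = 0.4709, hence k = 1/CV² = 4.51.
Then β = k/mean = 4.51/44.6 = 0.101.

k ≈ 4.51, β ≈ 0.101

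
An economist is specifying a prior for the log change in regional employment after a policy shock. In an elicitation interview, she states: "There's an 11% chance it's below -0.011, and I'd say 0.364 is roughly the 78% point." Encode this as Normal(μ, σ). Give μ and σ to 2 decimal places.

μ = 0.22, σ = 0.19

For Normal(μ,σ), the p-quantile is μ + z_p·σ. Here z_{0.11} = -1.227, z_{0.78} = 0.7722.
So -0.011 = μ − 1.227σ and 0.364 = μ + 0.7722σ.
Subtracting: σ = (0.364 − -0.011)/(0.7722 − (-1.227)) = 0.19.
Then μ = -0.011 − (-1.227)·0.19 = 0.22.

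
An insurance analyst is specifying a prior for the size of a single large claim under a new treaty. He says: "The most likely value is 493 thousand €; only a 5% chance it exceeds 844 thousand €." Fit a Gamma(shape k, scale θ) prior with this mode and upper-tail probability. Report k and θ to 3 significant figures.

Gamma(k,θ) with k>1 has mode (k−1)θ, so θ = 493/(k−1).
Need P(X < 844) = 0.95 with θ tied to k this way. Start at k = 2, θ = 493: P(X<844) ≈ 0.510.
Too low — raise k to concentrate. Iterating converges to k ≈ 10.7.
Then θ = 493/(10.7−1) ≈ 51.1.

k ≈ 10.7, θ ≈ 51.1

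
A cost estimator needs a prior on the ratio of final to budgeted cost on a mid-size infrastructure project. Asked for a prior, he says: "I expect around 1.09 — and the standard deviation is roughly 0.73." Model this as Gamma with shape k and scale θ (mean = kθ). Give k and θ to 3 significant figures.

k ≈ 2.23, θ ≈ 0.489

For Gamma(k, scale θ): mean = kθ, variance = kθ², so CV = 1/√k.
CV = SD/mean = 0.73/1.09 = 0.6697, hence k = 1/CV² = 2.23.
Then θ = mean/k = 1.09/2.23 = 0.489.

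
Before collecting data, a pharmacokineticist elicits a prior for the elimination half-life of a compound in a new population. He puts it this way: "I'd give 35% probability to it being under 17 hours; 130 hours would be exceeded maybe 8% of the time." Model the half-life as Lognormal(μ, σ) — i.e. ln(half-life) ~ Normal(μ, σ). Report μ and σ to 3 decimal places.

μ ≈ 3.271, σ ≈ 1.136

If T ~ Lognormal(μ,σ) then ln T ~ Normal(μ,σ), so the p-quantile of ln T is μ + z_p·σ.
ln(17) = 2.833 and ln(130) = 4.868; z_{0.35} = -0.3853, z_{0.92} = 1.405.
σ = (4.868 − 2.833)/(1.405 − (-0.3853)) = 1.136.
μ = 2.833 − (-0.3853)·1.136 = 3.271.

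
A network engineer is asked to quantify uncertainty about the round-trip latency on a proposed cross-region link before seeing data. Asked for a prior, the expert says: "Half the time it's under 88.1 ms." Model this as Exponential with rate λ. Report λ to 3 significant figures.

λ ≈ 0.00787

Exponential median = ln 2 / λ, so λ = ln 2 / 88.1 = 0.00787.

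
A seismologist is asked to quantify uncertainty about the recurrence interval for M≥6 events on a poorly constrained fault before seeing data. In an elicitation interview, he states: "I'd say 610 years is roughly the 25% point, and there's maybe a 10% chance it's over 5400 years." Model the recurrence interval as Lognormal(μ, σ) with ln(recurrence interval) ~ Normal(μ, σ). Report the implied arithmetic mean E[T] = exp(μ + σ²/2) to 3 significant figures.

If T ~ Lognormal(μ,σ) then ln T ~ Normal(μ,σ), so the p-quantile of ln T is μ + z_p·σ.
ln(610) = 6.413 and ln(5400) = 8.594; z_{0.25} = -0.6745, z_{0.9} = 1.282.
σ = (8.594 − 6.413)/(1.282 − (-0.6745)) = 1.115.
μ = 6.413 − (-0.6745)·1.115 = 7.165.
E[T] = exp(μ + σ²/2) = exp(7.165 + 0.6214) = 2410 years.

E[T] ≈ 2410 years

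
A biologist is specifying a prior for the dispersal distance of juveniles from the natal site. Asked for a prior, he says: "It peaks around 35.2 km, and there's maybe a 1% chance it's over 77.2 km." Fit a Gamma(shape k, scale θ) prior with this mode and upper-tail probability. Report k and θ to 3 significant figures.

k ≈ 8.82, θ ≈ 4.5

Gamma(k,θ) with k>1 has mode (k−1)θ, so θ = 35.2/(k−1).
Need P(X < 77.2) = 0.99 with θ tied to k this way. Start at k = 2, θ = 35.2: P(X<77.2) ≈ 0.644.
Too low — raise k to concentrate. Iterating converges to k ≈ 8.82.
Then θ = 35.2/(8.82−1) ≈ 4.5.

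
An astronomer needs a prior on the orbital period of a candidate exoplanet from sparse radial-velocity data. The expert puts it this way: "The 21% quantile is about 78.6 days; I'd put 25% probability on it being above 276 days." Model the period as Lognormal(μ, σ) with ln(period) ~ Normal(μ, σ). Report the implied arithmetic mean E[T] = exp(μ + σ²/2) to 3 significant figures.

If T ~ Lognormal(μ,σ) then ln T ~ Normal(μ,σ), so the p-quantile of ln T is μ + z_p·σ.
ln(78.6) = 4.364 and ln(276) = 5.62; z_{0.21} = -0.8064, z_{0.75} = 0.6745.
σ = (5.62 − 4.364)/(0.6745 − (-0.8064)) = 0.848.
μ = 4.364 − (-0.8064)·0.848 = 5.048.
E[T] = exp(μ + σ²/2) = exp(5.048 + 0.3597) = 223 days.

E[T] ≈ 223 days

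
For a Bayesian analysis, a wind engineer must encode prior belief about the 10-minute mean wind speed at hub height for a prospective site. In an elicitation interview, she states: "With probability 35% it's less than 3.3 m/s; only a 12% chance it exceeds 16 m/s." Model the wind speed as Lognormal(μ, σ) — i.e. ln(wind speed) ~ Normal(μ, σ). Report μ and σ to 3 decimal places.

If T ~ Lognormal(μ,σ) then ln T ~ Normal(μ,σ), so the p-quantile of ln T is μ + z_p·σ.
ln(3.3) = 1.194 and ln(16) = 2.773; z_{0.35} = -0.3853, z_{0.88} = 1.175.
σ = (2.773 − 1.194)/(1.175 − (-0.3853)) = 1.012.
μ = 1.194 − (-0.3853)·1.012 = 1.584.

μ ≈ 1.584, σ ≈ 1.012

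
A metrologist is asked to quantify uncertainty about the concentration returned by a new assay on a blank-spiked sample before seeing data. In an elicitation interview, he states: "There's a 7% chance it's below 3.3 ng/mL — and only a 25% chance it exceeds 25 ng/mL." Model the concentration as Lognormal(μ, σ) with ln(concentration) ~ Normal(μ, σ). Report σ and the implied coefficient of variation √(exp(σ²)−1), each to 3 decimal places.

σ ≈ 0.942, CV ≈ 1.195

If T ~ Lognormal(μ,σ) then ln T ~ Normal(μ,σ), so the p-quantile of ln T is μ + z_p·σ.
ln(3.3) = 1.194 and ln(25) = 3.219; z_{0.07} = -1.476, z_{0.75} = 0.6745.
σ = (3.219 − 1.194)/(0.6745 − (-1.476)) = 0.942.
μ = 1.194 − (-1.476)·0.942 = 2.584.
CV = √(exp(σ²)−1) = √(exp(0.8868)−1) = 1.195.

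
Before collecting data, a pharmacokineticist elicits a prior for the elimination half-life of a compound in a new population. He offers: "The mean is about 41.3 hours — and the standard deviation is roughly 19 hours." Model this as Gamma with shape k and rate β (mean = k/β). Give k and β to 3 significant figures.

k ≈ 4.72, β ≈ 0.114

For Gamma(k, rate β): mean = k/β, variance = k/β², so CV = 1/√k.
CV = SD/mean = 19/41.3 = 0.46, hence k = 1/CV² = 4.72.
Then β = k/mean = 4.72/41.3 = 0.114.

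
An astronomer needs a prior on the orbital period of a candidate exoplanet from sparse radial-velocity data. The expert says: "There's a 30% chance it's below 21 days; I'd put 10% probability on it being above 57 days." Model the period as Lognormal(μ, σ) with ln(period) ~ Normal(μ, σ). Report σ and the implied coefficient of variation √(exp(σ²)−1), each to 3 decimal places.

σ ≈ 0.553, CV ≈ 0.598

If T ~ Lognormal(μ,σ) then ln T ~ Normal(μ,σ), so the p-quantile of ln T is μ + z_p·σ.
ln(21) = 3.045 and ln(57) = 4.043; z_{0.3} = -0.5244, z_{0.9} = 1.282.
σ = (4.043 − 3.045)/(1.282 − (-0.5244)) = 0.553.
μ = 3.045 − (-0.5244)·0.553 = 3.334.
CV = √(exp(σ²)−1) = √(exp(0.3057)−1) = 0.598.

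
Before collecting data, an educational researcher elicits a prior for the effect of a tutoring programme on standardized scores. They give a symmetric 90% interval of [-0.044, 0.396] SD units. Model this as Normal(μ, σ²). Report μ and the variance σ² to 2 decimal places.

A symmetric 90% interval runs μ ± z·σ with z = 1.645.
Half-width = 0.22, so σ = 0.22/1.645 = 0.134 and σ² = 0.02.
μ is the interval midpoint, 0.18.

μ = 0.18, σ² = 0.02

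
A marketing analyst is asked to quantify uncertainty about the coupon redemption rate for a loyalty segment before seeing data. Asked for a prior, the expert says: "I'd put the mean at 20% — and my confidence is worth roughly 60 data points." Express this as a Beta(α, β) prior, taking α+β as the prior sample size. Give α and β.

α = 12, β = 48

Under the effective-sample-size interpretation, Beta(α, β) has prior mean α/(α+β) and prior sample size α+β.
So α+β = 60 and α/(α+β) = 0.2, giving α = 0.2·60 = 12 and β = 60 − 12 = 48.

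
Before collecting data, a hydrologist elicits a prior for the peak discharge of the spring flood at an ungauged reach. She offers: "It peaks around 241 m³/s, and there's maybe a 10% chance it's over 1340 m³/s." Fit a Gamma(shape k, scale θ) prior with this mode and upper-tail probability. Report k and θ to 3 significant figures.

Gamma(k,θ) with k>1 has mode (k−1)θ, so θ = 241/(k−1).
Need P(X < 1340) = 0.9 with θ tied to k this way. Start at k = 2, θ = 241: P(X<1340) ≈ 0.975.
Too high — lower k to spread out. Iterating converges to k ≈ 1.59.
Then θ = 241/(1.59−1) ≈ 411.

k ≈ 1.59, θ ≈ 411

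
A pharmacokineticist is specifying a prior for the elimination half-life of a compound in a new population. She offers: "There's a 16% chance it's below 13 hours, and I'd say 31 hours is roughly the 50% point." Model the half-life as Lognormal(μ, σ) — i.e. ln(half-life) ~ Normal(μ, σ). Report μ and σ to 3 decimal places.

μ ≈ 3.434, σ ≈ 0.874

If T ~ Lognormal(μ,σ) then ln T ~ Normal(μ,σ), so the p-quantile of ln T is μ + z_p·σ.
ln(13) = 2.565 and ln(31) = 3.434; z_{0.16} = -0.9945, z_{0.5} = 0.
σ = (3.434 − 2.565)/(0 − (-0.9945)) = 0.874.
μ = 2.565 − (-0.9945)·0.874 = 3.434.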